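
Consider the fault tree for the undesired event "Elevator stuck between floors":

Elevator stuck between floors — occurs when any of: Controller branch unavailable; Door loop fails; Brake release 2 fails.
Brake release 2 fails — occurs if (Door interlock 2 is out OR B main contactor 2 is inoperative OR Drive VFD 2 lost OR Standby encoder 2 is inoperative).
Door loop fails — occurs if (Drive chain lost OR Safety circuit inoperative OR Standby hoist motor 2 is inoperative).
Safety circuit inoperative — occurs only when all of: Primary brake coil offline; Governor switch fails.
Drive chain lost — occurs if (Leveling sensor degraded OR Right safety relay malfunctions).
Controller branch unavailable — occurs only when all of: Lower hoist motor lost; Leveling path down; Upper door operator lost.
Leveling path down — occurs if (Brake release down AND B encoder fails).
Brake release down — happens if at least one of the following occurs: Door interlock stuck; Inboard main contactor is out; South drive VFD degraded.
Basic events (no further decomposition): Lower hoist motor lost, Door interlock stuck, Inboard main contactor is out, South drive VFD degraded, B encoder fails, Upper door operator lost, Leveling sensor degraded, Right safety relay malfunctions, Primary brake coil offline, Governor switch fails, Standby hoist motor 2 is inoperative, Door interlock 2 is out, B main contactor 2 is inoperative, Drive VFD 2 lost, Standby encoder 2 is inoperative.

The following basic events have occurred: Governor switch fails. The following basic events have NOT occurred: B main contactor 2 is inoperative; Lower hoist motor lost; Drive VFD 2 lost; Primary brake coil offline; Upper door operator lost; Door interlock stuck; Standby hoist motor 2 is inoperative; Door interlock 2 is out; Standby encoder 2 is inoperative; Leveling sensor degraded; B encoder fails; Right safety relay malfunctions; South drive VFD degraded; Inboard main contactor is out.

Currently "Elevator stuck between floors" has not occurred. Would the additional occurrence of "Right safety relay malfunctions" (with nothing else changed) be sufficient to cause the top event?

Yes

Counterfactual: set "Right safety relay malfunctions" to occurred.
Brake release down [OR]: Door interlock stuck=not, Inboard main contactor is out=not, South drive VFD degraded=not → no input occurs → does not occur.
Leveling path down [AND]: Brake release down=not, B encoder fails=not → not all inputs occur → does not occur.
Controller branch unavailable [AND]: Lower hoist motor lost=not, Leveling path down=not, Upper door operator lost=not → not all inputs occur → does not occur.
Drive chain lost [OR]: Leveling sensor degraded=not, Right safety relay malfunctions=occurs → at least one input occurs → occurs.
Safety circuit inoperative [AND]: Primary brake coil offline=not, Governor switch fails=occurs → not all inputs occur → does not occur.
Door loop fails [OR]: Drive chain lost=occurs, Safety circuit inoperative=not, Standby hoist motor 2 is inoperative=not → at least one input occurs → occurs.
Brake release 2 fails [OR]: Door interlock 2 is out=not, B main contactor 2 is inoperative=not, Drive VFD 2 lost=not, Standby encoder 2 is inoperative=not → no input occurs → does not occur.
Elevator stuck between floors [OR]: Controller branch unavailable=not, Door loop fails=occurs, Brake release 2 fails=not → at least one input occurs → occurs.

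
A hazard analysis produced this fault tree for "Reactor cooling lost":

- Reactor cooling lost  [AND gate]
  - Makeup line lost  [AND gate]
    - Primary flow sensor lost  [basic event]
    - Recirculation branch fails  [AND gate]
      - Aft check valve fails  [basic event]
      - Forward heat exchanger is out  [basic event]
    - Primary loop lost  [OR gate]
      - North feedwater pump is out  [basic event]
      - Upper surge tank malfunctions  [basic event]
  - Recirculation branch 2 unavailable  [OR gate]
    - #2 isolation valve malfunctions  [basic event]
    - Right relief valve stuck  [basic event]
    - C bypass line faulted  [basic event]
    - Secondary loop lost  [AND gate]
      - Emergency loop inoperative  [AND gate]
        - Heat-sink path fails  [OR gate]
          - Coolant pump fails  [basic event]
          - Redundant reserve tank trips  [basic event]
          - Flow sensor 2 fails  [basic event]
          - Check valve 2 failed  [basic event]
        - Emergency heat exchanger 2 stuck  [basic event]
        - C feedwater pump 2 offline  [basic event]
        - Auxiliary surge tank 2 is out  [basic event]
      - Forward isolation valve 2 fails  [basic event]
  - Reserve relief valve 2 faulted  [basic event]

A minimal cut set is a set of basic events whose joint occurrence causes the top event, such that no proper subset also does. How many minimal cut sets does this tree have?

Recirculation branch fails [AND]: one cut set from each child combined → 1 × 1 = 1 cut set(s).
Primary loop lost [OR]: union of children's cut sets → 2 cut set(s).
Makeup line lost [AND]: one cut set from each child combined → 1 × 1 × 2 = 2 cut set(s).
Heat-sink path fails [OR]: union of children's cut sets → 4 cut set(s).
Emergency loop inoperative [AND]: one cut set from each child combined → 4 × 1 × 1 × 1 = 4 cut set(s).
Secondary loop lost [AND]: one cut set from each child combined → 4 × 1 = 4 cut set(s).
Recirculation branch 2 unavailable [OR]: union of children's cut sets → 7 cut set(s).
Reactor cooling lost [AND]: one cut set from each child combined → 2 × 7 × 1 = 14 cut set(s).

14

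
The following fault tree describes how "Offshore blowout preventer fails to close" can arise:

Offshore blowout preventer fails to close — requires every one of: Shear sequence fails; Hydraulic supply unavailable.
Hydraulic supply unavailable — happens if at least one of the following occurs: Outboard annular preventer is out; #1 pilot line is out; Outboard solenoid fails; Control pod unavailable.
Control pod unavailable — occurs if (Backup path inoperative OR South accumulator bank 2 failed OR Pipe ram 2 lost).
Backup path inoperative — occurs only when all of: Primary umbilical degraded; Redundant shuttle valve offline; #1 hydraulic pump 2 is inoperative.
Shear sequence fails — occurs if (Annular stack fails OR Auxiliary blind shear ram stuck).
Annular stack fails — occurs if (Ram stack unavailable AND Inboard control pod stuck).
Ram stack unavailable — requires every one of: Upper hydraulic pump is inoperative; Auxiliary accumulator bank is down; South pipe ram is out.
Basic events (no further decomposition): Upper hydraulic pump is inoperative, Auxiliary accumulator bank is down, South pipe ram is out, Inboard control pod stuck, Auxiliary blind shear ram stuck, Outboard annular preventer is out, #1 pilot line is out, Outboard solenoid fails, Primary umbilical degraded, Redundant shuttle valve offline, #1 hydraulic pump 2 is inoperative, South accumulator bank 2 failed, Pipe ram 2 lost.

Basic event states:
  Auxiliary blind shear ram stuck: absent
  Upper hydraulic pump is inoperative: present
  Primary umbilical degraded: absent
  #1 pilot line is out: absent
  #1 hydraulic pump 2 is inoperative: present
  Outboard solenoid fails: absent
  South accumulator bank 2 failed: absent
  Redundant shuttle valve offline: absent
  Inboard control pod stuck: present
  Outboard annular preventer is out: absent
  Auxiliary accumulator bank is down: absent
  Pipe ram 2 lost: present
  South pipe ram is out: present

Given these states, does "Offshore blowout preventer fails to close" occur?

Ram stack unavailable [AND]: Upper hydraulic pump is inoperative=occurs, Auxiliary accumulator bank is down=not, South pipe ram is out=occurs → not all inputs occur → does not occur.
Annular stack fails [AND]: Ram stack unavailable=not, Inboard control pod stuck=occurs → not all inputs occur → does not occur.
Shear sequence fails [OR]: Annular stack fails=not, Auxiliary blind shear ram stuck=not → no input occurs → does not occur.
Backup path inoperative [AND]: Primary umbilical degraded=not, Redundant shuttle valve offline=not, #1 hydraulic pump 2 is inoperative=occurs → not all inputs occur → does not occur.
Control pod unavailable [OR]: Backup path inoperative=not, South accumulator bank 2 failed=not, Pipe ram 2 lost=occurs → at least one input occurs → occurs.
Hydraulic supply unavailable [OR]: Outboard annular preventer is out=not, #1 pilot line is out=not, Outboard solenoid fails=not, Control pod unavailable=occurs → at least one input occurs → occurs.
Offshore blowout preventer fails to close [AND]: Shear sequence fails=not, Hydraulic supply unavailable=occurs → not all inputs occur → does not occur.

No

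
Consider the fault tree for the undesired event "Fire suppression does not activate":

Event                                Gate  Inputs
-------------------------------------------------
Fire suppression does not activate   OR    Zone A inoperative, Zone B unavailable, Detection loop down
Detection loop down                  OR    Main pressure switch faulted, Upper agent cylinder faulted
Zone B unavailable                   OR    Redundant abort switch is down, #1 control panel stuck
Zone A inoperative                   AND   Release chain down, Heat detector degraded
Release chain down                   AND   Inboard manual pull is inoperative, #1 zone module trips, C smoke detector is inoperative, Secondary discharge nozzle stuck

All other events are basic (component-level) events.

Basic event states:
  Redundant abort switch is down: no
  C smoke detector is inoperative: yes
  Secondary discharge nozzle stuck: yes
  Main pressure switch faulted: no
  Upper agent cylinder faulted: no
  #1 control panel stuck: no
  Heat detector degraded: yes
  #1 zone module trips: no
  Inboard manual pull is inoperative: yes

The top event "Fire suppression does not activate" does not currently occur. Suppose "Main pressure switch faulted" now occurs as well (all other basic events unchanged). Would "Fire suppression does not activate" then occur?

Yes

Counterfactual: set "Main pressure switch faulted" to occurred.
Release chain down [AND]: Inboard manual pull is inoperative=occurs, #1 zone module trips=not, C smoke detector is inoperative=occurs, Secondary discharge nozzle stuck=occurs → not all inputs occur → does not occur.
Zone A inoperative [AND]: Release chain down=not, Heat detector degraded=occurs → not all inputs occur → does not occur.
Zone B unavailable [OR]: Redundant abort switch is down=not, #1 control panel stuck=not → no input occurs → does not occur.
Detection loop down [OR]: Main pressure switch faulted=occurs, Upper agent cylinder faulted=not → at least one input occurs → occurs.
Fire suppression does not activate [OR]: Zone A inoperative=not, Zone B unavailable=not, Detection loop down=occurs → at least one input occurs → occurs.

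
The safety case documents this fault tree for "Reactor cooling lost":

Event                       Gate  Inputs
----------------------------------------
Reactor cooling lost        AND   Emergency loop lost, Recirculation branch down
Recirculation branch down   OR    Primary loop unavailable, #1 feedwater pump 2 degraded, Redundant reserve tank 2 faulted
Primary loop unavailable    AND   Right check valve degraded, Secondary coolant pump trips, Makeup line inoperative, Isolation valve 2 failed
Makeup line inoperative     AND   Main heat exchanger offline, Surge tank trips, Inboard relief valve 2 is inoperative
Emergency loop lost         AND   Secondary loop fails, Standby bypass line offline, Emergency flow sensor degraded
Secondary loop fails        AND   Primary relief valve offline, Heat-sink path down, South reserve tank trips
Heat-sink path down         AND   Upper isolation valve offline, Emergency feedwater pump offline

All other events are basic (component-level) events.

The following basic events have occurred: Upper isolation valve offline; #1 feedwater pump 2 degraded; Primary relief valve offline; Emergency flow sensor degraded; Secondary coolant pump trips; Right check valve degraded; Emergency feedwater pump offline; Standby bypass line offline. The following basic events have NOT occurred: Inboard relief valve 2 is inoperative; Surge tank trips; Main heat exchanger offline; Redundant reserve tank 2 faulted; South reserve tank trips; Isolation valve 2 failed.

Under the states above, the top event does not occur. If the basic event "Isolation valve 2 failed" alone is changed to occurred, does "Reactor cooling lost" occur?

No

Counterfactual: set "Isolation valve 2 failed" to occurred.
Heat-sink path down [AND]: Upper isolation valve offline=occurs, Emergency feedwater pump offline=occurs → all inputs occur → occurs.
Secondary loop fails [AND]: Primary relief valve offline=occurs, Heat-sink path down=occurs, South reserve tank trips=not → not all inputs occur → does not occur.
Emergency loop lost [AND]: Secondary loop fails=not, Standby bypass line offline=occurs, Emergency flow sensor degraded=occurs → not all inputs occur → does not occur.
Makeup line inoperative [AND]: Main heat exchanger offline=not, Surge tank trips=not, Inboard relief valve 2 is inoperative=not → not all inputs occur → does not occur.
Primary loop unavailable [AND]: Right check valve degraded=occurs, Secondary coolant pump trips=occurs, Makeup line inoperative=not, Isolation valve 2 failed=occurs → not all inputs occur → does not occur.
Recirculation branch down [OR]: Primary loop unavailable=not, #1 feedwater pump 2 degraded=occurs, Redundant reserve tank 2 faulted=not → at least one input occurs → occurs.
Reactor cooling lost [AND]: Emergency loop lost=not, Recirculation branch down=occurs → not all inputs occur → does not occur.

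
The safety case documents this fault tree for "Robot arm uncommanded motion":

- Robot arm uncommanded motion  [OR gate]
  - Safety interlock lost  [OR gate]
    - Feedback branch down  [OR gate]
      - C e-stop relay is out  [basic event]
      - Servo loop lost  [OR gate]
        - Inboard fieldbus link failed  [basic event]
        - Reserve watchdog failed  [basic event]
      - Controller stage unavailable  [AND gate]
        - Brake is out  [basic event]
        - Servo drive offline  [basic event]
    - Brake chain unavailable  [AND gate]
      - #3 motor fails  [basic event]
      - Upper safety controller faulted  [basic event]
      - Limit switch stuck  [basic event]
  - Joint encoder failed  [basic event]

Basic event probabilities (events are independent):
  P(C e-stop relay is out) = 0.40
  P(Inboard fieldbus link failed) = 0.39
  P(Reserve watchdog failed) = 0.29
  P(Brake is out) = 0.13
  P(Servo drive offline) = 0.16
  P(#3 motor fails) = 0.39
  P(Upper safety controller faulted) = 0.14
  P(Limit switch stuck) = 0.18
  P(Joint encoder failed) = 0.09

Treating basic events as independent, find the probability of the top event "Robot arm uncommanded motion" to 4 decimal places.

P(Servo loop lost) [OR] = 1 − (1−0.39) × (1−0.29) = 0.566900
P(Controller stage unavailable) [AND] = 0.13 × 0.16 = 0.020800
P(Feedback branch down) [OR] = 1 − (1−0.40) × (1−0.566900) × (1−0.020800) = 0.745545
P(Brake chain unavailable) [AND] = 0.39 × 0.14 × 0.18 = 0.009828
P(Safety interlock lost) [OR] = 1 − (1−0.745545) × (1−0.009828) = 0.748046
P(Robot arm uncommanded motion) [OR] = 1 − (1−0.748046) × (1−0.09) = 0.770722
Rounded to 4 decimal places: P(Robot arm uncommanded motion) ≈ 0.7707.

0.7707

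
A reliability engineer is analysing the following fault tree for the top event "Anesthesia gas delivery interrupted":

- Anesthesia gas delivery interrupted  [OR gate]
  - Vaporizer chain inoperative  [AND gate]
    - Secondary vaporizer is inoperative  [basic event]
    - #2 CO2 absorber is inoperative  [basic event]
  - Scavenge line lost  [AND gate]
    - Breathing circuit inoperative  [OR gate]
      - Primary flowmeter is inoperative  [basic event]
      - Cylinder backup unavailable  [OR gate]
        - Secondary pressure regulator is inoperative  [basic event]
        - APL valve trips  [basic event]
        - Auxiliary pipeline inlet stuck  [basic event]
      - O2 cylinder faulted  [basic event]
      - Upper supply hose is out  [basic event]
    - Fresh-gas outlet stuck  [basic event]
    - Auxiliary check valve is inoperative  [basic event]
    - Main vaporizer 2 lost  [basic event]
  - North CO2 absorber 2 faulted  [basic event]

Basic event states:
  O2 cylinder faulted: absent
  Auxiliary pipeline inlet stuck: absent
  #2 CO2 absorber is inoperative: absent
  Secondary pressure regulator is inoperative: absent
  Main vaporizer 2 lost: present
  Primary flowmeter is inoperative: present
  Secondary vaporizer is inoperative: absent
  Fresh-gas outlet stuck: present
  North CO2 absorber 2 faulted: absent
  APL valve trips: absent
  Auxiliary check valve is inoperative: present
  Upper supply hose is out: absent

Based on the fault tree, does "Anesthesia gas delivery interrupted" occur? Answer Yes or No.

Vaporizer chain inoperative [AND]: Secondary vaporizer is inoperative=not, #2 CO2 absorber is inoperative=not → not all inputs occur → does not occur.
Cylinder backup unavailable [OR]: Secondary pressure regulator is inoperative=not, APL valve trips=not, Auxiliary pipeline inlet stuck=not → no input occurs → does not occur.
Breathing circuit inoperative [OR]: Primary flowmeter is inoperative=occurs, Cylinder backup unavailable=not, O2 cylinder faulted=not, Upper supply hose is out=not → at least one input occurs → occurs.
Scavenge line lost [AND]: Breathing circuit inoperative=occurs, Fresh-gas outlet stuck=occurs, Auxiliary check valve is inoperative=occurs, Main vaporizer 2 lost=occurs → all inputs occur → occurs.
Anesthesia gas delivery interrupted [OR]: Vaporizer chain inoperative=not, Scavenge line lost=occurs, North CO2 absorber 2 faulted=not → at least one input occurs → occurs.

Yes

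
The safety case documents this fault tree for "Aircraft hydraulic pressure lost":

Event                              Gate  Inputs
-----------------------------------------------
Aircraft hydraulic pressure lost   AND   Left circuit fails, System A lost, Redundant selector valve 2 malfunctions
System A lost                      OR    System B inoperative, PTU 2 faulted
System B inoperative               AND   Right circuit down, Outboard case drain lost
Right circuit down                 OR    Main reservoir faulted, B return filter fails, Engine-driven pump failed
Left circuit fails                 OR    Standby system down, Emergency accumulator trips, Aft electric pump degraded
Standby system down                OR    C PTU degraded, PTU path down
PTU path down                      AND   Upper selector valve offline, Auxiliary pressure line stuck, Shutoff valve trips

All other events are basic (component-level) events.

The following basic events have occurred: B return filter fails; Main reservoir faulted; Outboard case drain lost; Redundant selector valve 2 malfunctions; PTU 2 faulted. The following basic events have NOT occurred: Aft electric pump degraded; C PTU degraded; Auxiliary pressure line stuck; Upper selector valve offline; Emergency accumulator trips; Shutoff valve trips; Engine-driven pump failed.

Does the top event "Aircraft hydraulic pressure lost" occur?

PTU path down [AND]: Upper selector valve offline=not, Auxiliary pressure line stuck=not, Shutoff valve trips=not → not all inputs occur → does not occur.
Standby system down [OR]: C PTU degraded=not, PTU path down=not → no input occurs → does not occur.
Left circuit fails [OR]: Standby system down=not, Emergency accumulator trips=not, Aft electric pump degraded=not → no input occurs → does not occur.
Right circuit down [OR]: Main reservoir faulted=occurs, B return filter fails=occurs, Engine-driven pump failed=not → at least one input occurs → occurs.
System B inoperative [AND]: Right circuit down=occurs, Outboard case drain lost=occurs → all inputs occur → occurs.
System A lost [OR]: System B inoperative=occurs, PTU 2 faulted=occurs → at least one input occurs → occurs.
Aircraft hydraulic pressure lost [AND]: Left circuit fails=not, System A lost=occurs, Redundant selector valve 2 malfunctions=occurs → not all inputs occur → does not occur.

No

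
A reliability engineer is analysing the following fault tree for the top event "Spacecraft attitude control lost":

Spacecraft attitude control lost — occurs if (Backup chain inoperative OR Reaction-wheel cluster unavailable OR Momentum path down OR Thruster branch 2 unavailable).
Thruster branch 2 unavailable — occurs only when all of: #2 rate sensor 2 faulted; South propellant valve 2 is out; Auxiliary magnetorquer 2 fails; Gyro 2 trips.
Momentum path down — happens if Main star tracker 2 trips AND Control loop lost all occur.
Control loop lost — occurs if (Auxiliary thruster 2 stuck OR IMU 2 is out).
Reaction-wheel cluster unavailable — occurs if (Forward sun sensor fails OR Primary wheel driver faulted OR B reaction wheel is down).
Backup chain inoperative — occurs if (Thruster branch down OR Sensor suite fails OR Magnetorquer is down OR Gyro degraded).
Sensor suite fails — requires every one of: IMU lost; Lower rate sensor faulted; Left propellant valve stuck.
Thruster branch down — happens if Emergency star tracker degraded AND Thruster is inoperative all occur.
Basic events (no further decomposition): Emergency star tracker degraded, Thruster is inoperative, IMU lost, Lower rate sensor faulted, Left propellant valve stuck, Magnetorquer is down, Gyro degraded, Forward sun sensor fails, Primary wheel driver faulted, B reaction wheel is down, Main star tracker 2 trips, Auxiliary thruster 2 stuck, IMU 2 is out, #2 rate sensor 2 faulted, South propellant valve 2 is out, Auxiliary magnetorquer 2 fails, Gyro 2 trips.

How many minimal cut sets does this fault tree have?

10

Thruster branch down [AND]: one cut set from each child combined → 1 × 1 = 1 cut set(s).
Sensor suite fails [AND]: one cut set from each child combined → 1 × 1 × 1 = 1 cut set(s).
Backup chain inoperative [OR]: union of children's cut sets → 4 cut set(s).
Reaction-wheel cluster unavailable [OR]: union of children's cut sets → 3 cut set(s).
Control loop lost [OR]: union of children's cut sets → 2 cut set(s).
Momentum path down [AND]: one cut set from each child combined → 1 × 2 = 2 cut set(s).
Thruster branch 2 unavailable [AND]: one cut set from each child combined → 1 × 1 × 1 × 1 = 1 cut set(s).
Spacecraft attitude control lost [OR]: union of children's cut sets → 10 cut set(s).
Minimal cut sets: {Emergency star tracker degraded, Thruster is inoperative}; {IMU lost, Left propellant valve stuck, Lower rate sensor faulted}; {Magnetorquer is down}; {Gyro degraded}; {Forward sun sensor fails}; {Primary wheel driver faulted}; {B reaction wheel is down}; {Auxiliary thruster 2 stuck, Main star tracker 2 trips}; {IMU 2 is out, Main star tracker 2 trips}; {#2 rate sensor 2 faulted, Auxiliary magnetorquer 2 fails, Gyro 2 trips, South propellant valve 2 is out}.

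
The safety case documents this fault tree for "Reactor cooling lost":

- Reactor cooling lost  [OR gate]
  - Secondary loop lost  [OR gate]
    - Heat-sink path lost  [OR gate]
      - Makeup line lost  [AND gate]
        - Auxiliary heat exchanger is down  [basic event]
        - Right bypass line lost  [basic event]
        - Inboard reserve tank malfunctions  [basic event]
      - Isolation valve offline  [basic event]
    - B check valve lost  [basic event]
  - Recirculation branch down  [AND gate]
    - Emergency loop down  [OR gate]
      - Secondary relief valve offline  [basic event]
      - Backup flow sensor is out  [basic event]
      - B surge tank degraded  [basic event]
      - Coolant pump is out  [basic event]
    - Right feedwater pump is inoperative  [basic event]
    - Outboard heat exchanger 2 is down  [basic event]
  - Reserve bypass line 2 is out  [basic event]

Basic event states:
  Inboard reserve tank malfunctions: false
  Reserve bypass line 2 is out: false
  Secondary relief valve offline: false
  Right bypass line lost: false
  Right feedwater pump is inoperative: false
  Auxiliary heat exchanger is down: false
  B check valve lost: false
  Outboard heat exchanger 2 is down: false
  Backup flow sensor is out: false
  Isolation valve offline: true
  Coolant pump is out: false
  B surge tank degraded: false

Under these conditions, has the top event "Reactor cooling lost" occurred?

Yes

Makeup line lost [AND]: Auxiliary heat exchanger is down=not, Right bypass line lost=not, Inboard reserve tank malfunctions=not → not all inputs occur → does not occur.
Heat-sink path lost [OR]: Makeup line lost=not, Isolation valve offline=occurs → at least one input occurs → occurs.
Secondary loop lost [OR]: Heat-sink path lost=occurs, B check valve lost=not → at least one input occurs → occurs.
Emergency loop down [OR]: Secondary relief valve offline=not, Backup flow sensor is out=not, B surge tank degraded=not, Coolant pump is out=not → no input occurs → does not occur.
Recirculation branch down [AND]: Emergency loop down=not, Right feedwater pump is inoperative=not, Outboard heat exchanger 2 is down=not → not all inputs occur → does not occur.
Reactor cooling lost [OR]: Secondary loop lost=occurs, Recirculation branch down=not, Reserve bypass line 2 is out=not → at least one input occurs → occurs.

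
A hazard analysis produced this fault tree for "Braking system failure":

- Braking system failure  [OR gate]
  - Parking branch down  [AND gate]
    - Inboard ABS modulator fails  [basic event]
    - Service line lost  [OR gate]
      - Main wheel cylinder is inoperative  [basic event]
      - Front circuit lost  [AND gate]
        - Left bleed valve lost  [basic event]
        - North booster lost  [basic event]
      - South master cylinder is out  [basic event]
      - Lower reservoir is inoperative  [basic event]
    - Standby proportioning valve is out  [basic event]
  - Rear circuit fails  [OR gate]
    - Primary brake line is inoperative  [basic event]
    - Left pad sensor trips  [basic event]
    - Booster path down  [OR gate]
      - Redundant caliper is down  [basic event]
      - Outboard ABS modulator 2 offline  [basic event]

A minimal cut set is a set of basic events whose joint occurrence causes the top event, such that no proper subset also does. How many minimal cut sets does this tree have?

8

Front circuit lost [AND]: one cut set from each child combined → 1 × 1 = 1 cut set(s).
Service line lost [OR]: union of children's cut sets → 4 cut set(s).
Parking branch down [AND]: one cut set from each child combined → 1 × 4 × 1 = 4 cut set(s).
Booster path down [OR]: union of children's cut sets → 2 cut set(s).
Rear circuit fails [OR]: union of children's cut sets → 4 cut set(s).
Braking system failure [OR]: union of children's cut sets → 8 cut set(s).
Minimal cut sets: {Inboard ABS modulator fails, Main wheel cylinder is inoperative, Standby proportioning valve is out}; {Inboard ABS modulator fails, Left bleed valve lost, North booster lost, Standby proportioning valve is out}; {Inboard ABS modulator fails, South master cylinder is out, Standby proportioning valve is out}; {Inboard ABS modulator fails, Lower reservoir is inoperative, Standby proportioning valve is out}; {Primary brake line is inoperative}; {Left pad sensor trips}; {Redundant caliper is down}; {Outboard ABS modulator 2 offline}.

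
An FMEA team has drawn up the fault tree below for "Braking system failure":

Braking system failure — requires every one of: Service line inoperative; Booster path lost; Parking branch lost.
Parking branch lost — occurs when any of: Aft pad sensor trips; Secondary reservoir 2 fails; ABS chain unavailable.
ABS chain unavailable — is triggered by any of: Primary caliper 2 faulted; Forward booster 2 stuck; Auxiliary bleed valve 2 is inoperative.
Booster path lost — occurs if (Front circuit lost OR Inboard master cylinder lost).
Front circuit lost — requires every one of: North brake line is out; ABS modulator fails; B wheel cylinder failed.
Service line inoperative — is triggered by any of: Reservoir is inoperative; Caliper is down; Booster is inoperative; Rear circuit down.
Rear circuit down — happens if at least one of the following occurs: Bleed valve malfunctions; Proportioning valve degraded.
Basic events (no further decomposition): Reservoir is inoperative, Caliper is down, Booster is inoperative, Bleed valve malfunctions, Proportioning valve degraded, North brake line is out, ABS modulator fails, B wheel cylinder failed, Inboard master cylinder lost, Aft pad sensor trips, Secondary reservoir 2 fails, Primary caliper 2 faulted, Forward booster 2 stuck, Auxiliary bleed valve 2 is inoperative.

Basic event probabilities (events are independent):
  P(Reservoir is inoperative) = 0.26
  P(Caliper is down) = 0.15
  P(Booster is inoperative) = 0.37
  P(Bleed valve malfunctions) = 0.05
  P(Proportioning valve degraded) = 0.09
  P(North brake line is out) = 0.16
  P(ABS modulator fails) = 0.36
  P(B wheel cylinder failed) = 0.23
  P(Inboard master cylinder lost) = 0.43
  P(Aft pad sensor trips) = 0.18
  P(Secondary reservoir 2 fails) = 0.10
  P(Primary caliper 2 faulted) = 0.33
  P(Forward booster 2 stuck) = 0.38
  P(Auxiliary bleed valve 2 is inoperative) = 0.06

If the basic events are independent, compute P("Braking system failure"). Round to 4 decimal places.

P(Rear circuit down) [OR] = 1 − (1−0.05) × (1−0.09) = 0.135500
P(Service line inoperative) [OR] = 1 − (1−0.26) × (1−0.15) × (1−0.37) × (1−0.135500) = 0.657425
P(Front circuit lost) [AND] = 0.16 × 0.36 × 0.23 = 0.013248
P(Booster path lost) [OR] = 1 − (1−0.013248) × (1−0.43) = 0.437551
P(ABS chain unavailable) [OR] = 1 − (1−0.33) × (1−0.38) × (1−0.06) = 0.609524
P(Parking branch lost) [OR] = 1 − (1−0.18) × (1−0.10) × (1−0.609524) = 0.711829
P(Braking system failure) [AND] = 0.657425 × 0.437551 × 0.711829 = 0.204763
Rounded to 4 decimal places: P(Braking system failure) ≈ 0.2048.

0.2048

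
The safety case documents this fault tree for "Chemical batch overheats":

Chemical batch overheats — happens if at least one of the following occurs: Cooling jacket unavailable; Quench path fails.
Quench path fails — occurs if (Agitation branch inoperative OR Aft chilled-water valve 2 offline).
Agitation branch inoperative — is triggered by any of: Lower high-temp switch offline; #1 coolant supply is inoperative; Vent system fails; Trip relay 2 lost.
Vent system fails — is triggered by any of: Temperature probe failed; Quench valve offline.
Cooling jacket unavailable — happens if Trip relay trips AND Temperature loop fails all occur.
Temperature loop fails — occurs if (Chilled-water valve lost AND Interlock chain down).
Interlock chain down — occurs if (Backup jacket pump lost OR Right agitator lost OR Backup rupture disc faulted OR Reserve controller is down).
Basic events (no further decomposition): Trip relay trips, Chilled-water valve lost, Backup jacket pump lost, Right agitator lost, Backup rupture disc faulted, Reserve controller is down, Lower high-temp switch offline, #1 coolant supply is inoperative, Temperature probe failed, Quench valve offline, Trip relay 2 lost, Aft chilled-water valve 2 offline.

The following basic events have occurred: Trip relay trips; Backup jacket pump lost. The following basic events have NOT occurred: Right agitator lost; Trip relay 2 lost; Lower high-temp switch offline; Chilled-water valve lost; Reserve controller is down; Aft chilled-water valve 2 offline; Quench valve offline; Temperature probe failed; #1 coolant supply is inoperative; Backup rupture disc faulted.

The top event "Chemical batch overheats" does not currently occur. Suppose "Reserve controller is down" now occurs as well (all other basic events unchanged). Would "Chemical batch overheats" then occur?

No

Counterfactual: set "Reserve controller is down" to occurred.
Interlock chain down [OR]: Backup jacket pump lost=occurs, Right agitator lost=not, Backup rupture disc faulted=not, Reserve controller is down=occurs → at least one input occurs → occurs.
Temperature loop fails [AND]: Chilled-water valve lost=not, Interlock chain down=occurs → not all inputs occur → does not occur.
Cooling jacket unavailable [AND]: Trip relay trips=occurs, Temperature loop fails=not → not all inputs occur → does not occur.
Vent system fails [OR]: Temperature probe failed=not, Quench valve offline=not → no input occurs → does not occur.
Agitation branch inoperative [OR]: Lower high-temp switch offline=not, #1 coolant supply is inoperative=not, Vent system fails=not, Trip relay 2 lost=not → no input occurs → does not occur.
Quench path fails [OR]: Agitation branch inoperative=not, Aft chilled-water valve 2 offline=not → no input occurs → does not occur.
Chemical batch overheats [OR]: Cooling jacket unavailable=not, Quench path fails=not → no input occurs → does not occur.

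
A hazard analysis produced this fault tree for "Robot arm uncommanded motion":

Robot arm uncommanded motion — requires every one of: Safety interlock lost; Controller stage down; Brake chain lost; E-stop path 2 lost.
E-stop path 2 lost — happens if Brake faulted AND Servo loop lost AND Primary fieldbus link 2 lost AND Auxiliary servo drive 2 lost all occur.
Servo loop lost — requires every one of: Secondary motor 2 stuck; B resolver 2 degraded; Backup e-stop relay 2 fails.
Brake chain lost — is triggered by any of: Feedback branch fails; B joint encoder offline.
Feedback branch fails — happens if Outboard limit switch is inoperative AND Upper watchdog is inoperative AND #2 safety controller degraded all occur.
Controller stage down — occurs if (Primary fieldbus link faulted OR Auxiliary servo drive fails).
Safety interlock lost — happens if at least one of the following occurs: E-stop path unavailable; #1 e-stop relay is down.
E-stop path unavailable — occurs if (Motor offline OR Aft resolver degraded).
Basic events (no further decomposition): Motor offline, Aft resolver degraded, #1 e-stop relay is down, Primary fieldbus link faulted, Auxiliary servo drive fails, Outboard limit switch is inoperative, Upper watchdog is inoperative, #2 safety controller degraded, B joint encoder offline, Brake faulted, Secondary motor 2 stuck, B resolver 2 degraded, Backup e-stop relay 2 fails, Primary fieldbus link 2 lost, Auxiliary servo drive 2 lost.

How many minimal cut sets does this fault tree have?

E-stop path unavailable [OR]: union of children's cut sets → 2 cut set(s).
Safety interlock lost [OR]: union of children's cut sets → 3 cut set(s).
Controller stage down [OR]: union of children's cut sets → 2 cut set(s).
Feedback branch fails [AND]: one cut set from each child combined → 1 × 1 × 1 = 1 cut set(s).
Brake chain lost [OR]: union of children's cut sets → 2 cut set(s).
Servo loop lost [AND]: one cut set from each child combined → 1 × 1 × 1 = 1 cut set(s).
E-stop path 2 lost [AND]: one cut set from each child combined → 1 × 1 × 1 × 1 = 1 cut set(s).
Robot arm uncommanded motion [AND]: one cut set from each child combined → 3 × 2 × 2 × 1 = 12 cut set(s).

12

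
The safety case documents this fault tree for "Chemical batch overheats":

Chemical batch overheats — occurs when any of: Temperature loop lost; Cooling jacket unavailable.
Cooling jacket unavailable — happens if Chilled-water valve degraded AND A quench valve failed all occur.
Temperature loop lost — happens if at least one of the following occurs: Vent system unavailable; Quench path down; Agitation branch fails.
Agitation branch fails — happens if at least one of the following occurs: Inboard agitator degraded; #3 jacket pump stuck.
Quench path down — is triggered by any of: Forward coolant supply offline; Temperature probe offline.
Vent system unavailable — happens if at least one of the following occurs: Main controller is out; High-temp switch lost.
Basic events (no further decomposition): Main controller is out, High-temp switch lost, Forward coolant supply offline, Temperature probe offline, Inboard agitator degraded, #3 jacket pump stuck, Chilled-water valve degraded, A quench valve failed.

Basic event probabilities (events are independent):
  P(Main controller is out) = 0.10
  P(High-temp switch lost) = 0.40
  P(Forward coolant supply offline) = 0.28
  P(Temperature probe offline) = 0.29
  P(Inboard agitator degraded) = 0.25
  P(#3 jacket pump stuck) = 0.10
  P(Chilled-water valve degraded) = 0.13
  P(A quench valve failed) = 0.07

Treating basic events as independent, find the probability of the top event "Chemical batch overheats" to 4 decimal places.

0.8154

P(Vent system unavailable) [OR] = 1 − (1−0.10) × (1−0.40) = 0.460000
P(Quench path down) [OR] = 1 − (1−0.28) × (1−0.29) = 0.488800
P(Agitation branch fails) [OR] = 1 − (1−0.25) × (1−0.10) = 0.325000
P(Temperature loop lost) [OR] = 1 − (1−0.460000) × (1−0.488800) × (1−0.325000) = 0.813668
P(Cooling jacket unavailable) [AND] = 0.13 × 0.07 = 0.009100
P(Chemical batch overheats) [OR] = 1 − (1−0.813668) × (1−0.009100) = 0.815364
Rounded to 4 decimal places: P(Chemical batch overheats) ≈ 0.8154.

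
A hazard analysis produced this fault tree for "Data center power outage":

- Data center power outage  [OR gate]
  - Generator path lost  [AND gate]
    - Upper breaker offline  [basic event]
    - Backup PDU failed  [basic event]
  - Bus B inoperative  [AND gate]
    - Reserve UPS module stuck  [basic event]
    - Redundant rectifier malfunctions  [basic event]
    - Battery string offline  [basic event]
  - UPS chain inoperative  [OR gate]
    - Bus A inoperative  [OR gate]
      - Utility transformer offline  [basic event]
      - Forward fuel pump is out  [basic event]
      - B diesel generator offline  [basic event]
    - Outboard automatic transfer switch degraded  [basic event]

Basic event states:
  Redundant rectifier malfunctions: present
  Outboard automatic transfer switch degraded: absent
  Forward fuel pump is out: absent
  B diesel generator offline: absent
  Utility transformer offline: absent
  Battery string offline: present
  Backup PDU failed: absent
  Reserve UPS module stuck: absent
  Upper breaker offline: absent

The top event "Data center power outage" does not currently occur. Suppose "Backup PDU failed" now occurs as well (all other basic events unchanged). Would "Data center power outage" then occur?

No

Counterfactual: set "Backup PDU failed" to occurred.
Generator path lost [AND]: Upper breaker offline=not, Backup PDU failed=occurs → not all inputs occur → does not occur.
Bus B inoperative [AND]: Reserve UPS module stuck=not, Redundant rectifier malfunctions=occurs, Battery string offline=occurs → not all inputs occur → does not occur.
Bus A inoperative [OR]: Utility transformer offline=not, Forward fuel pump is out=not, B diesel generator offline=not → no input occurs → does not occur.
UPS chain inoperative [OR]: Bus A inoperative=not, Outboard automatic transfer switch degraded=not → no input occurs → does not occur.
Data center power outage [OR]: Generator path lost=not, Bus B inoperative=not, UPS chain inoperative=not → no input occurs → does not occur.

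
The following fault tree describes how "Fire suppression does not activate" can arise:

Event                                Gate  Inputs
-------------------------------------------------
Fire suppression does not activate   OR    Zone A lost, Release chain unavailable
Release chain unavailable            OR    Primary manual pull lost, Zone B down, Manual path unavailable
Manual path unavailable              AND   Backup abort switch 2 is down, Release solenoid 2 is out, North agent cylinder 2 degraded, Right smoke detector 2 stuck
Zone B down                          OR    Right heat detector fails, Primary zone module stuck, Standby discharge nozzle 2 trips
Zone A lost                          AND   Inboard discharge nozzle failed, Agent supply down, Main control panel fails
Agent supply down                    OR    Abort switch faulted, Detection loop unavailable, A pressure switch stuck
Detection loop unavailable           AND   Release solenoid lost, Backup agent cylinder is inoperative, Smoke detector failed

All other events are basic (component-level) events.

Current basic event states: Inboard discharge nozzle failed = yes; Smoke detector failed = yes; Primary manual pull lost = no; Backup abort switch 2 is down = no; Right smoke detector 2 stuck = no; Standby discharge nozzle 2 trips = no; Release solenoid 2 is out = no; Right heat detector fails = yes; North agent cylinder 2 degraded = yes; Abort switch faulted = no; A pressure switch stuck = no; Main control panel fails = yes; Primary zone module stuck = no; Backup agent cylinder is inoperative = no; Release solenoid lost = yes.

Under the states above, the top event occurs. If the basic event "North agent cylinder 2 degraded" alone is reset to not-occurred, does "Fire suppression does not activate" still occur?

Counterfactual: set "North agent cylinder 2 degraded" to not occurred.
Detection loop unavailable [AND]: Release solenoid lost=occurs, Backup agent cylinder is inoperative=not, Smoke detector failed=occurs → not all inputs occur → does not occur.
Agent supply down [OR]: Abort switch faulted=not, Detection loop unavailable=not, A pressure switch stuck=not → no input occurs → does not occur.
Zone A lost [AND]: Inboard discharge nozzle failed=occurs, Agent supply down=not, Main control panel fails=occurs → not all inputs occur → does not occur.
Zone B down [OR]: Right heat detector fails=occurs, Primary zone module stuck=not, Standby discharge nozzle 2 trips=not → at least one input occurs → occurs.
Manual path unavailable [AND]: Backup abort switch 2 is down=not, Release solenoid 2 is out=not, North agent cylinder 2 degraded=not, Right smoke detector 2 stuck=not → not all inputs occur → does not occur.
Release chain unavailable [OR]: Primary manual pull lost=not, Zone B down=occurs, Manual path unavailable=not → at least one input occurs → occurs.
Fire suppression does not activate [OR]: Zone A lost=not, Release chain unavailable=occurs → at least one input occurs → occurs.

Yes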